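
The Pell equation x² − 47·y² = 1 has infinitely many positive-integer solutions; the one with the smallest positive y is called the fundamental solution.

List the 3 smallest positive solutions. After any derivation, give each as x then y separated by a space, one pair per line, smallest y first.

d=47: √d = [6; 1,5,1,12] (ℓ=4, even), read p_3/q_3
a_0=6:  p_0=6·1+0=6,  q_0=6·0+1=1
a_1=1:  p_1=1·6+1=7,  q_1=1·1+0=1
a_2=5:  p_2=5·7+6=41,  q_2=5·1+1=6
a_3=1:  p_3=1·41+7=48,  q_3=1·6+1=7
fundamental: x₁=48, y₁=7  (since 2304 − 47·49 = 1)
(48+7√47)^2 = 4607 + 672√47
(48+7√47)^3 = 442224 + 64505√47

48 7
4607 672
442224 64505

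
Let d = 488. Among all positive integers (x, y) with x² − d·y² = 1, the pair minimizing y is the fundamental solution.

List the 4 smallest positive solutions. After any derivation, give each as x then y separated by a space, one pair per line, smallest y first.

243 11
118097 5346
57394899 2598145
27893802817 1262693124

√488 → a₀=22, period (11,44); ℓ=2 even so k=1
step 0: (22, 1)  from 22·(1,0) + (0,1)
step 1: (243, 11)  from 11·(22,1) + (1,0)
(x₁, y₁) = (243, 11);  243² − 488·11² = 1 ✓
(x_2, y_2) = (243·243 + 488·11·11, 243·11 + 11·243) = (118097, 5346)
(x_3, y_3) = (243·118097 + 488·11·5346, 243·5346 + 11·118097) = (57394899, 2598145)
(x_4, y_4) = (243·57394899 + 488·11·2598145, 243·2598145 + 11·57394899) = (27893802817, 1262693124)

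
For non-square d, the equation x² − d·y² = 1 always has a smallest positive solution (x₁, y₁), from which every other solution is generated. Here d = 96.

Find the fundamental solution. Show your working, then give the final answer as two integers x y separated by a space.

[9; 1,3,1,18] for √96; ℓ=4 ⇒ convergent index 3
i=0: a=9 ⇒ p=9, q=1
…
i=2: a=3 ⇒ p=39, q=4
i=3: a=1 ⇒ p=49, q=5
→ (49, 5).  Check: 49²=2401, 96·5²=2400, difference 1.

49 5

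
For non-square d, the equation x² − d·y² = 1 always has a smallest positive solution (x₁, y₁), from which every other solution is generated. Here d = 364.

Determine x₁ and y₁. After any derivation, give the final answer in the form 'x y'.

√364 → a₀=19, period (12,1,2,3,1,8,1,3,2,1,12,38); ℓ=12 even so k=11
step 0: (19, 1)  from 19·(1,0) + (0,1)
step 1: (229, 12)  from 12·(19,1) + (1,0)
…
step 4: (2423, 127)  from 3·(725,38) + (248,13)
step 5: (3148, 165)  from 1·(2423,127) + (725,38)
step 6: (27607, 1447)  from 8·(3148,165) + (2423,127)
step 7: (30755, 1612)  from 1·(27607,1447) + (3148,165)
…
step 9: (270499, 14178)  from 2·(119872,6283) + (30755,1612)
step 10: (390371, 20461)  from 1·(270499,14178) + (119872,6283)
step 11: (4954951, 259710)  from 12·(390371,20461) + (270499,14178)
(x₁, y₁) = (4954951, 259710);  4954951² − 364·259710² = 1 ✓

4954951 259710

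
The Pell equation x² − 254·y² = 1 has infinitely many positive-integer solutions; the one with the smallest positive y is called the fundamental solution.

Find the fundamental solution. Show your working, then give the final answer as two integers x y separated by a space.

255 16

d=254: √d = [15; 1,14,1,30] (ℓ=4, even), read p_3/q_3
step 0: (15, 1)  from 15·(1,0) + (0,1)
…
step 2: (239, 15)  from 14·(16,1) + (15,1)
step 3: (255, 16)  from 1·(239,15) + (16,1)
(x₁, y₁) = (255, 16);  255² − 254·16² = 1 ✓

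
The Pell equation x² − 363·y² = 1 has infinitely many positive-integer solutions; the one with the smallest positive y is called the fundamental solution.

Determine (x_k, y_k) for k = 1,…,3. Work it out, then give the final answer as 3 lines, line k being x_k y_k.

√363 → a₀=19, period (19,38); ℓ=2 even so k=1
a_0=19:  p_0=19·1+0=19,  q_0=19·0+1=1
a_1=19:  p_1=19·19+1=362,  q_1=19·1+0=19
→ (362, 19).  Check: 362²=131044, 363·19²=131043, difference 1.
k=2:  x_2 = 362·362+363·19·19 = 262087,  y_2 = 362·19+19·362 = 13756
k=3:  x_3 = 362·262087+363·19·13756 = 189750626,  y_3 = 362·13756+19·262087 = 9959325

362 19
262087 13756
189750626 9959325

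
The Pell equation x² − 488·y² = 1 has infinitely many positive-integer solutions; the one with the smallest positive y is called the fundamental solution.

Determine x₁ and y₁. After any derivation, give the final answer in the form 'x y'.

243 11

√488 = [22; 11,44, …], period ℓ=2 (even) → k=1
step 0: (22, 1)  from 22·(1,0) + (0,1)
step 1: (243, 11)  from 11·(22,1) + (1,0)
fundamental: x₁=243, y₁=11  (since 59049 − 488·121 = 1)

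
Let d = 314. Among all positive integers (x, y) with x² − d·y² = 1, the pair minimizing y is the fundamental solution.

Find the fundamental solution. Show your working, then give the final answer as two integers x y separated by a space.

392499 22150

√314 → a₀=17, period (1,2,1,1,2,1,34); ℓ=7 odd so k=13
a_0=17:  p_0=17·1+0=17,  q_0=17·0+1=1
a_1=1:  p_1=1·17+1=18,  q_1=1·1+0=1
…
a_3=1:  p_3=1·53+18=71,  q_3=1·3+1=4
…
a_5=2:  p_5=2·124+71=319,  q_5=2·7+4=18
…
a_7=34:  p_7=34·443+319=15381,  q_7=34·25+18=868
a_8=1:  p_8=1·15381+443=15824,  q_8=1·868+25=893
…
a_11=1:  p_11=1·62853+47029=109882,  q_11=1·3547+2654=6201
a_12=2:  p_12=2·109882+62853=282617,  q_12=2·6201+3547=15949
a_13=1:  p_13=1·282617+109882=392499,  q_13=1·15949+6201=22150
(x₁, y₁) = (392499, 22150);  392499² − 314·22150² = 1 ✓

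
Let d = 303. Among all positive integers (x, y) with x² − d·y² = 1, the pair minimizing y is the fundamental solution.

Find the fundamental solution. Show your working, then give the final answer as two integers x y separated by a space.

2524 145

[17; 2,2,5,2,2,34] for √303; ℓ=6 ⇒ convergent index 5
a_0=17:  p_0=17·1+0=17,  q_0=17·0+1=1
a_1=2:  p_1=2·17+1=35,  q_1=2·1+0=2
a_2=2:  p_2=2·35+17=87,  q_2=2·2+1=5
a_3=5:  p_3=5·87+35=470,  q_3=5·5+2=27
a_4=2:  p_4=2·470+87=1027,  q_4=2·27+5=59
a_5=2:  p_5=2·1027+470=2524,  q_5=2·59+27=145
fundamental: x₁=2524, y₁=145  (since 6370576 − 303·21025 = 1)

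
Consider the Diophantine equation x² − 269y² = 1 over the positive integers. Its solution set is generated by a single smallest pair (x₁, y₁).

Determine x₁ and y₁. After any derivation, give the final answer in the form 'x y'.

13449 820

√269 → a₀=16, period (2,2,32); ℓ=3 odd so k=5
k=0  a_k=16  p_k/q_k = 16/1
k=1  a_k=2  p_k/q_k = 33/2
k=2  a_k=2  p_k/q_k = 82/5
…
k=4  a_k=2  p_k/q_k = 5396/329
k=5  a_k=2  p_k/q_k = 13449/820
(x₁, y₁) = (13449, 820);  13449² − 269·820² = 1 ✓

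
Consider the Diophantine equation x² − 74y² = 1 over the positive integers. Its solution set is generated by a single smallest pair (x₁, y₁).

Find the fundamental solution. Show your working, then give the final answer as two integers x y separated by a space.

3699 430

√74 = [8; 1,1,1,1,16, …], period ℓ=5 (odd) → k=9
step 0: (8, 1)  from 8·(1,0) + (0,1)
…
step 2: (17, 2)  from 1·(9,1) + (8,1)
step 3: (26, 3)  from 1·(17,2) + (9,1)
step 4: (43, 5)  from 1·(26,3) + (17,2)
step 5: (714, 83)  from 16·(43,5) + (26,3)
step 6: (757, 88)  from 1·(714,83) + (43,5)
step 7: (1471, 171)  from 1·(757,88) + (714,83)
step 8: (2228, 259)  from 1·(1471,171) + (757,88)
step 9: (3699, 430)  from 1·(2228,259) + (1471,171)
→ (3699, 430).  Check: 3699²=13682601, 74·430²=13682600, difference 1.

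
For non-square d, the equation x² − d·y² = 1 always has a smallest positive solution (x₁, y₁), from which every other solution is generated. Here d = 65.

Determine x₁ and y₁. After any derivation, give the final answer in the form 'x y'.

129 16

√65 → a₀=8, period (16); ℓ=1 odd so k=1
k=0  a_k=8  p_k/q_k = 8/1
k=1  a_k=16  p_k/q_k = 129/16
→ (129, 16).  Check: 129²=16641, 65·16²=16640, difference 1.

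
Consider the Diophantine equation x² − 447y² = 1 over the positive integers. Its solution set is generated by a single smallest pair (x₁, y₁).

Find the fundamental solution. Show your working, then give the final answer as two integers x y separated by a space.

√447 = [21; 7,42, …], period ℓ=2 (even) → k=1
i=0: a=21 ⇒ p=21, q=1
i=1: a=7 ⇒ p=148, q=7
(x₁, y₁) = (148, 7);  148² − 447·7² = 1 ✓

148 7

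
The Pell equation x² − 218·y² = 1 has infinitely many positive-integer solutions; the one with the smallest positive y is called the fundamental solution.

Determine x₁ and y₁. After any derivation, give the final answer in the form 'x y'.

d=218: √d = [14; 1,3,3,1,28] (ℓ=5, odd), read p_9/q_9
step 0: (14, 1)  from 14·(1,0) + (0,1)
step 1: (15, 1)  from 1·(14,1) + (1,0)
step 2: (59, 4)  from 3·(15,1) + (14,1)
…
step 5: (7220, 489)  from 28·(251,17) + (192,13)
step 6: (7471, 506)  from 1·(7220,489) + (251,17)
…
step 8: (96370, 6527)  from 3·(29633,2007) + (7471,506)
step 9: (126003, 8534)  from 1·(96370,6527) + (29633,2007)
fundamental: x₁=126003, y₁=8534  (since 15876756009 − 218·72829156 = 1)

126003 8534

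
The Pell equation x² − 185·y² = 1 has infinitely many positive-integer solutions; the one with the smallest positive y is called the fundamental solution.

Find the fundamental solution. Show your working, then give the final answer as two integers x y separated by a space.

9249 680

d=185: √d = [13; 1,1,1,1,26] (ℓ=5, odd), read p_9/q_9
step 0: (13, 1)  from 13·(1,0) + (0,1)
step 1: (14, 1)  from 1·(13,1) + (1,0)
step 2: (27, 2)  from 1·(14,1) + (13,1)
…
step 8: (5563, 409)  from 1·(3686,271) + (1877,138)
step 9: (9249, 680)  from 1·(5563,409) + (3686,271)
fundamental: x₁=9249, y₁=680  (since 85544001 − 185·462400 = 1)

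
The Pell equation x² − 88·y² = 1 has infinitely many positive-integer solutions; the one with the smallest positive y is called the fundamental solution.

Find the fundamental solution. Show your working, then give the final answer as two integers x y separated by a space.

197 21

d=88: √d = [9; 2,1,1,1,2,18] (ℓ=6, even), read p_5/q_5
k=0  a_k=9  p_k/q_k = 9/1
…
k=2  a_k=1  p_k/q_k = 28/3
…
k=4  a_k=1  p_k/q_k = 75/8
k=5  a_k=2  p_k/q_k = 197/21
fundamental: x₁=197, y₁=21  (since 38809 − 88·441 = 1)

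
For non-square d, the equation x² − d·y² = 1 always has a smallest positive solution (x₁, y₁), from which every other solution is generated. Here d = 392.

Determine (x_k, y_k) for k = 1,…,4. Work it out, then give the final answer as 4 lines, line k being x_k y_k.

d=392: √d = [19; 1,3,1,38] (ℓ=4, even), read p_3/q_3
i=0: a=19 ⇒ p=19, q=1
i=1: a=1 ⇒ p=20, q=1
i=2: a=3 ⇒ p=79, q=4
i=3: a=1 ⇒ p=99, q=5
fundamental: x₁=99, y₁=5  (since 9801 − 392·25 = 1)
n=2: (99,5)∘(99,5) = (99·99+392·5·5, 99·5+5·99) = (19601,990)
n=3: (19601,990)∘(99,5) = (99·19601+392·5·990, 99·990+5·19601) = (3880899,196015)
n=4: (3880899,196015)∘(99,5) = (99·3880899+392·5·196015, 99·196015+5·3880899) = (768398401,38809980)

99 5
19601 990
3880899 196015
768398401 38809980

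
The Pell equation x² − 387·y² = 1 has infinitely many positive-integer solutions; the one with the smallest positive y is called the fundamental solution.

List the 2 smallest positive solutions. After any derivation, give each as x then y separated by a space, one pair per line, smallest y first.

√387 → a₀=19, period (1,2,19,2,1,38); ℓ=6 even so k=5
k=0  a_k=19  p_k/q_k = 19/1
…
k=3  a_k=19  p_k/q_k = 1141/58
k=4  a_k=2  p_k/q_k = 2341/119
k=5  a_k=1  p_k/q_k = 3482/177
→ (3482, 177).  Check: 3482²=12124324, 387·177²=12124323, difference 1.
(x_2, y_2) = (3482·3482 + 387·177·177, 3482·177 + 177·3482) = (24248647, 1232628)

3482 177
24248647 1232628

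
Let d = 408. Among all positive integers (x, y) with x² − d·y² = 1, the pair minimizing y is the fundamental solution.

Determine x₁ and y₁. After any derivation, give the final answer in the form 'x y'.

101 5

[20; 5,40] for √408; ℓ=2 ⇒ convergent index 1
k=0  a_k=20  p_k/q_k = 20/1
k=1  a_k=5  p_k/q_k = 101/5
fundamental: x₁=101, y₁=5  (since 10201 − 408·25 = 1)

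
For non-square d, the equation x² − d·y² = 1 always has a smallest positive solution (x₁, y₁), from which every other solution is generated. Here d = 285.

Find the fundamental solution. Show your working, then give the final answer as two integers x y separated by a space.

2431 144

√285 → a₀=16, period (1,7,2,7,1,32); ℓ=6 even so k=5
k=0  a_k=16  p_k/q_k = 16/1
…
k=3  a_k=2  p_k/q_k = 287/17
k=4  a_k=7  p_k/q_k = 2144/127
k=5  a_k=1  p_k/q_k = 2431/144
→ (2431, 144).  Check: 2431²=5909761, 285·144²=5909760, difference 1.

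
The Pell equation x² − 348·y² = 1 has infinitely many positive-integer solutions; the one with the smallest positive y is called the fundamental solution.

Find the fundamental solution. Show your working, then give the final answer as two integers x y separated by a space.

√348 → a₀=18, period (1,1,1,8,1,1,1,36); ℓ=8 even so k=7
a_0=18:  p_0=18·1+0=18,  q_0=18·0+1=1
…
a_2=1:  p_2=1·19+18=37,  q_2=1·1+1=2
…
a_4=8:  p_4=8·56+37=485,  q_4=8·3+2=26
…
a_6=1:  p_6=1·541+485=1026,  q_6=1·29+26=55
a_7=1:  p_7=1·1026+541=1567,  q_7=1·55+29=84
→ (1567, 84).  Check: 1567²=2455489, 348·84²=2455488, difference 1.

1567 84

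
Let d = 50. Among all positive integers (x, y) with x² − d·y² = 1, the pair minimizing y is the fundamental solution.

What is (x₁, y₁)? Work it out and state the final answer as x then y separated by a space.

√50 = [7; 14, …], period ℓ=1 (odd) → k=1
a_0=7:  p_0=7·1+0=7,  q_0=7·0+1=1
a_1=14:  p_1=14·7+1=99,  q_1=14·1+0=14
→ (99, 14).  Check: 99²=9801, 50·14²=9800, difference 1.

99 14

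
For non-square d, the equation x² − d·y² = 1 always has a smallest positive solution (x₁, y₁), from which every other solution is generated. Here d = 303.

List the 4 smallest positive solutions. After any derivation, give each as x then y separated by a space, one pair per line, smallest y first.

[17; 2,2,5,2,2,34] for √303; ℓ=6 ⇒ convergent index 5
a_0=17:  p_0=17·1+0=17,  q_0=17·0+1=1
…
a_2=2:  p_2=2·35+17=87,  q_2=2·2+1=5
a_3=5:  p_3=5·87+35=470,  q_3=5·5+2=27
a_4=2:  p_4=2·470+87=1027,  q_4=2·27+5=59
a_5=2:  p_5=2·1027+470=2524,  q_5=2·59+27=145
fundamental: x₁=2524, y₁=145  (since 6370576 − 303·21025 = 1)
(x_2, y_2) = (2524·2524 + 303·145·145, 2524·145 + 145·2524) = (12741151, 731960)
(x_3, y_3) = (2524·12741151 + 303·145·731960, 2524·731960 + 145·12741151) = (64317327724, 3694933935)
(x_4, y_4) = (2524·64317327724 + 303·145·3694933935, 2524·3694933935 + 145·64317327724) = (324673857609601, 18652025771920)

2524 145
12741151 731960
64317327724 3694933935
324673857609601 18652025771920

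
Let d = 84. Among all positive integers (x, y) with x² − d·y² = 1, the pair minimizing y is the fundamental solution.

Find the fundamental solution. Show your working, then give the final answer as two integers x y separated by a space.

d=84: √d = [9; 6,18] (ℓ=2, even), read p_1/q_1
step 0: (9, 1)  from 9·(1,0) + (0,1)
step 1: (55, 6)  from 6·(9,1) + (1,0)
→ (55, 6).  Check: 55²=3025, 84·6²=3024, difference 1.

55 6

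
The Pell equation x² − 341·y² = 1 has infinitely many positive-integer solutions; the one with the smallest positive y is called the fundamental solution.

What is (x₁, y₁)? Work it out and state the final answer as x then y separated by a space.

10626551 575460

[18; 2,6,1,8,2,…,6,2,36] for √341; ℓ=14 ⇒ convergent index 13
a_0=18:  p_0=18·1+0=18,  q_0=18·0+1=1
a_1=2:  p_1=2·18+1=37,  q_1=2·1+0=2
a_2=6:  p_2=6·37+18=240,  q_2=6·2+1=13
a_3=1:  p_3=1·240+37=277,  q_3=1·13+2=15
…
a_5=2:  p_5=2·2456+277=5189,  q_5=2·133+15=281
a_6=1:  p_6=1·5189+2456=7645,  q_6=1·281+133=414
a_7=2:  p_7=2·7645+5189=20479,  q_7=2·414+281=1109
a_8=1:  p_8=1·20479+7645=28124,  q_8=1·1109+414=1523
a_9=2:  p_9=2·28124+20479=76727,  q_9=2·1523+1109=4155
…
a_11=1:  p_11=1·641940+76727=718667,  q_11=1·34763+4155=38918
a_12=6:  p_12=6·718667+641940=4953942,  q_12=6·38918+34763=268271
a_13=2:  p_13=2·4953942+718667=10626551,  q_13=2·268271+38918=575460
(x₁, y₁) = (10626551, 575460);  10626551² − 341·575460² = 1 ✓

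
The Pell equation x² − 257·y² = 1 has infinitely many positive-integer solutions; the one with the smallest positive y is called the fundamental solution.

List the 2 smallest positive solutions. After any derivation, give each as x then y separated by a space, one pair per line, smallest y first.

513 32
526337 32832

√257 → a₀=16, period (32); ℓ=1 odd so k=1
i=0: a=16 ⇒ p=16, q=1
i=1: a=32 ⇒ p=513, q=32
(x₁, y₁) = (513, 32);  513² − 257·32² = 1 ✓
n=2: (513,32)∘(513,32) = (513·513+257·32·32, 513·32+32·513) = (526337,32832)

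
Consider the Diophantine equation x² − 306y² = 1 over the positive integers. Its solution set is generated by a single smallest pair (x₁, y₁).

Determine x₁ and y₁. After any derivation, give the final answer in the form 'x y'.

35 2

√306 = [17; 2,34, …], period ℓ=2 (even) → k=1
i=0: a=17 ⇒ p=17, q=1
i=1: a=2 ⇒ p=35, q=2
→ (35, 2).  Check: 35²=1225, 306·2²=1224, difference 1.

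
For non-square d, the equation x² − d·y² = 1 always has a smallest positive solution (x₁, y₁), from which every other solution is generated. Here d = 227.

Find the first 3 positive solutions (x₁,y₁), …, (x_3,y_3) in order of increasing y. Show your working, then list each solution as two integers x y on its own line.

226 15
102151 6780
46172026 3064545

d=227: √d = [15; 15,30] (ℓ=2, even), read p_1/q_1
step 0: (15, 1)  from 15·(1,0) + (0,1)
step 1: (226, 15)  from 15·(15,1) + (1,0)
(x₁, y₁) = (226, 15);  226² − 227·15² = 1 ✓
(226+15√227)^2 = 102151 + 6780√227
(226+15√227)^3 = 46172026 + 3064545√227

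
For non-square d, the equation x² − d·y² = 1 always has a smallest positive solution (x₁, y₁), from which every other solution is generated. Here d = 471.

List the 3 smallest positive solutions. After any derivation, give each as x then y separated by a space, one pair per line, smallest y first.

√471 = [21; 1,2,2,1,3,…,2,1,42, …], period ℓ=14 (even) → k=13
step 0: (21, 1)  from 21·(1,0) + (0,1)
step 1: (22, 1)  from 1·(21,1) + (1,0)
step 2: (65, 3)  from 2·(22,1) + (21,1)
…
step 4: (217, 10)  from 1·(152,7) + (65,3)
step 5: (803, 37)  from 3·(217,10) + (152,7)
…
step 7: (48809, 2249)  from 14·(3429,158) + (803,37)
…
step 9: (644804, 29711)  from 3·(198665,9154) + (48809,2249)
…
step 11: (2331742, 107441)  from 2·(843469,38865) + (644804,29711)
step 12: (5506953, 253747)  from 2·(2331742,107441) + (843469,38865)
step 13: (7838695, 361188)  from 1·(5506953,253747) + (2331742,107441)
(x₁, y₁) = (7838695, 361188);  7838695² − 471·361188² = 1 ✓
n=2: (7838695,361188)∘(7838695,361188) = (7838695·7838695+471·361188·361188, 7838695·361188+361188·7838695) = (122890278606049,5662485139320)
n=3: (122890278606049,5662485139320)∘(7838695,361188) = (7838695·122890278606049+471·361188·5662485139320, 7838695·5662485139320+361188·122890278606049) = (1926598824915678693415,88772987898323613612)

7838695 361188
122890278606049 5662485139320
1926598824915678693415 88772987898323613612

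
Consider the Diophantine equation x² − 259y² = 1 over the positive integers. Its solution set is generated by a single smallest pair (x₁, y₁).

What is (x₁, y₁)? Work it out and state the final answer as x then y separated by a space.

847225 52644

d=259: √d = [16; 10,1,2,3,4,3,2,1,10,32] (ℓ=10, even), read p_9/q_9
step 0: (16, 1)  from 16·(1,0) + (0,1)
step 1: (161, 10)  from 10·(16,1) + (1,0)
step 2: (177, 11)  from 1·(161,10) + (16,1)
step 3: (515, 32)  from 2·(177,11) + (161,10)
step 4: (1722, 107)  from 3·(515,32) + (177,11)
step 5: (7403, 460)  from 4·(1722,107) + (515,32)
step 6: (23931, 1487)  from 3·(7403,460) + (1722,107)
step 7: (55265, 3434)  from 2·(23931,1487) + (7403,460)
step 8: (79196, 4921)  from 1·(55265,3434) + (23931,1487)
step 9: (847225, 52644)  from 10·(79196,4921) + (55265,3434)
fundamental: x₁=847225, y₁=52644  (since 717790200625 − 259·2771390736 = 1)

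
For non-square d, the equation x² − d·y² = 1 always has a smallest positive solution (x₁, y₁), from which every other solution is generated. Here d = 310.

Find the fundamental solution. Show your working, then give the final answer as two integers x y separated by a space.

√310 → a₀=17, period (1,1,1,1,5,…,1,1,34); ℓ=16 even so k=15
k=0  a_k=17  p_k/q_k = 17/1
…
k=6  a_k=3  p_k/q_k = 1567/89
…
k=13  a_k=1  p_k/q_k = 333702/18953
k=14  a_k=1  p_k/q_k = 515017/29251
k=15  a_k=1  p_k/q_k = 848719/48204
→ (848719, 48204).  Check: 848719²=720323940961, 310·48204²=720323940960, difference 1.

848719 48204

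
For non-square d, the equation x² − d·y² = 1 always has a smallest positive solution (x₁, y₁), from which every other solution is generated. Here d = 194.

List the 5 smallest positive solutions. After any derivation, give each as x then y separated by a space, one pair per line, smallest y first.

195 14
76049 5460
29658915 2129386
11566900801 830455080
4511061653475 323875351814

d=194: √d = [13; 1,12,1,26] (ℓ=4, even), read p_3/q_3
i=0: a=13 ⇒ p=13, q=1
i=1: a=1 ⇒ p=14, q=1
i=2: a=12 ⇒ p=181, q=13
i=3: a=1 ⇒ p=195, q=14
fundamental: x₁=195, y₁=14  (since 38025 − 194·196 = 1)
n=2: (195,14)∘(195,14) = (195·195+194·14·14, 195·14+14·195) = (76049,5460)
n=3: (76049,5460)∘(195,14) = (195·76049+194·14·5460, 195·5460+14·76049) = (29658915,2129386)
n=4: (29658915,2129386)∘(195,14) = (195·29658915+194·14·2129386, 195·2129386+14·29658915) = (11566900801,830455080)
n=5: (11566900801,830455080)∘(195,14) = (195·11566900801+194·14·830455080, 195·830455080+14·11566900801) = (4511061653475,323875351814)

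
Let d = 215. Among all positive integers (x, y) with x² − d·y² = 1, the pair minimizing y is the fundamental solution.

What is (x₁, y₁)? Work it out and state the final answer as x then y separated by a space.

[14; 1,1,1,28] for √215; ℓ=4 ⇒ convergent index 3
a_0=14:  p_0=14·1+0=14,  q_0=14·0+1=1
a_1=1:  p_1=1·14+1=15,  q_1=1·1+0=1
a_2=1:  p_2=1·15+14=29,  q_2=1·1+1=2
a_3=1:  p_3=1·29+15=44,  q_3=1·2+1=3
fundamental: x₁=44, y₁=3  (since 1936 − 215·9 = 1)

44 3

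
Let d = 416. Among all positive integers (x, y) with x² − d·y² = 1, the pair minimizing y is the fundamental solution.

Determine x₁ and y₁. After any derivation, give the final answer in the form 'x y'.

√416 → a₀=20, period (2,1,1,9,1,1,2,40); ℓ=8 even so k=7
a_0=20:  p_0=20·1+0=20,  q_0=20·0+1=1
a_1=2:  p_1=2·20+1=41,  q_1=2·1+0=2
a_2=1:  p_2=1·41+20=61,  q_2=1·2+1=3
…
a_5=1:  p_5=1·979+102=1081,  q_5=1·48+5=53
a_6=1:  p_6=1·1081+979=2060,  q_6=1·53+48=101
a_7=2:  p_7=2·2060+1081=5201,  q_7=2·101+53=255
→ (5201, 255).  Check: 5201²=27050401, 416·255²=27050400, difference 1.

5201 255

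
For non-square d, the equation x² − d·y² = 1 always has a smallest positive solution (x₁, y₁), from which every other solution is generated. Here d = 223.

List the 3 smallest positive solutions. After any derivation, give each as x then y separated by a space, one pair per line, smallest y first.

224 15
100351 6720
44957024 3010545

d=223: √d = [14; 1,13,1,28] (ℓ=4, even), read p_3/q_3
k=0  a_k=14  p_k/q_k = 14/1
k=1  a_k=1  p_k/q_k = 15/1
k=2  a_k=13  p_k/q_k = 209/14
k=3  a_k=1  p_k/q_k = 224/15
→ (224, 15).  Check: 224²=50176, 223·15²=50175, difference 1.
(x_2, y_2) = (224·224 + 223·15·15, 224·15 + 15·224) = (100351, 6720)
(x_3, y_3) = (224·100351 + 223·15·6720, 224·6720 + 15·100351) = (44957024, 3010545)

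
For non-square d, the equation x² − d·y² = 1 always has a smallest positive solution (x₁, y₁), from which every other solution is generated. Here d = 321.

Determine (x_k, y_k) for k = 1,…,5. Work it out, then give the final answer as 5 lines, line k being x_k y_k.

215 12
92449 5160
39752855 2218788
17093635201 954073680
7350223383575 410249463612

√321 → a₀=17, period (1,10,1,34); ℓ=4 even so k=3
step 0: (17, 1)  from 17·(1,0) + (0,1)
step 1: (18, 1)  from 1·(17,1) + (1,0)
step 2: (197, 11)  from 10·(18,1) + (17,1)
step 3: (215, 12)  from 1·(197,11) + (18,1)
→ (215, 12).  Check: 215²=46225, 321·12²=46224, difference 1.
k=2:  x_2 = 215·215+321·12·12 = 92449,  y_2 = 215·12+12·215 = 5160
k=3:  x_3 = 215·92449+321·12·5160 = 39752855,  y_3 = 215·5160+12·92449 = 2218788
k=4:  x_4 = 215·39752855+321·12·2218788 = 17093635201,  y_4 = 215·2218788+12·39752855 = 954073680
k=5:  x_5 = 215·17093635201+321·12·954073680 = 7350223383575,  y_5 = 215·954073680+12·17093635201 = 410249463612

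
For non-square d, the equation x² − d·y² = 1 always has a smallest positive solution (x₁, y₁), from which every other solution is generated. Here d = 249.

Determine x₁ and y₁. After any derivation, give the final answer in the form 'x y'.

8553815 542076

√249 → a₀=15, period (1,3,1,1,5,…,3,1,30); ℓ=16 even so k=15
k=0  a_k=15  p_k/q_k = 15/1
k=1  a_k=1  p_k/q_k = 16/1
…
k=3  a_k=1  p_k/q_k = 79/5
k=4  a_k=1  p_k/q_k = 142/9
…
k=6  a_k=1  p_k/q_k = 931/59
k=7  a_k=3  p_k/q_k = 3582/227
k=8  a_k=10  p_k/q_k = 36751/2329
k=9  a_k=3  p_k/q_k = 113835/7214
k=10  a_k=1  p_k/q_k = 150586/9543
…
k=12  a_k=1  p_k/q_k = 1017351/64472
k=13  a_k=1  p_k/q_k = 1884116/119401
k=14  a_k=3  p_k/q_k = 6669699/422675
k=15  a_k=1  p_k/q_k = 8553815/542076
fundamental: x₁=8553815, y₁=542076  (since 73167751054225 − 249·293846389776 = 1)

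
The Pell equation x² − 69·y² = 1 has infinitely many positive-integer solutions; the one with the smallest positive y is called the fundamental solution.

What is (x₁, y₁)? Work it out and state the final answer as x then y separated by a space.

[8; 3,3,1,4,1,3,3,16] for √69; ℓ=8 ⇒ convergent index 7
a_0=8:  p_0=8·1+0=8,  q_0=8·0+1=1
a_1=3:  p_1=3·8+1=25,  q_1=3·1+0=3
a_2=3:  p_2=3·25+8=83,  q_2=3·3+1=10
a_3=1:  p_3=1·83+25=108,  q_3=1·10+3=13
a_4=4:  p_4=4·108+83=515,  q_4=4·13+10=62
a_5=1:  p_5=1·515+108=623,  q_5=1·62+13=75
a_6=3:  p_6=3·623+515=2384,  q_6=3·75+62=287
a_7=3:  p_7=3·2384+623=7775,  q_7=3·287+75=936
fundamental: x₁=7775, y₁=936  (since 60450625 − 69·876096 = 1)

7775 936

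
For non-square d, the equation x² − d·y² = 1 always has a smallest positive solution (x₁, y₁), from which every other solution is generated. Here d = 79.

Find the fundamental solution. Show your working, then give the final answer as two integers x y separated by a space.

80 9

√79 = [8; 1,7,1,16, …], period ℓ=4 (even) → k=3
k=0  a_k=8  p_k/q_k = 8/1
k=1  a_k=1  p_k/q_k = 9/1
k=2  a_k=7  p_k/q_k = 71/8
k=3  a_k=1  p_k/q_k = 80/9
(x₁, y₁) = (80, 9);  80² − 79·9² = 1 ✓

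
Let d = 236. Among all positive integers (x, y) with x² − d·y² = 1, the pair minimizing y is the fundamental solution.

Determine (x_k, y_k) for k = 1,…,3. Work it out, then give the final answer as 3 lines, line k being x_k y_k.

[15; 2,1,3,5,1,6,1,5,3,1,2,30] for √236; ℓ=12 ⇒ convergent index 11
a_0=15:  p_0=15·1+0=15,  q_0=15·0+1=1
a_1=2:  p_1=2·15+1=31,  q_1=2·1+0=2
a_2=1:  p_2=1·31+15=46,  q_2=1·2+1=3
a_3=3:  p_3=3·46+31=169,  q_3=3·3+2=11
a_4=5:  p_4=5·169+46=891,  q_4=5·11+3=58
a_5=1:  p_5=1·891+169=1060,  q_5=1·58+11=69
a_6=6:  p_6=6·1060+891=7251,  q_6=6·69+58=472
…
a_9=3:  p_9=3·48806+8311=154729,  q_9=3·3177+541=10072
a_10=1:  p_10=1·154729+48806=203535,  q_10=1·10072+3177=13249
a_11=2:  p_11=2·203535+154729=561799,  q_11=2·13249+10072=36570
→ (561799, 36570).  Check: 561799²=315618116401, 236·36570²=315618116400, difference 1.
(561799+36570√236)^2 = 631236232801 + 41089978860√236
(561799+36570√236)^3 = 709255768702176199 + 46168618067101710√236

561799 36570
631236232801 41089978860
709255768702176199 46168618067101710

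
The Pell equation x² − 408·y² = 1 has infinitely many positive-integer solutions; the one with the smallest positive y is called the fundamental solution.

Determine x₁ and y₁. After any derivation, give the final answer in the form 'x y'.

d=408: √d = [20; 5,40] (ℓ=2, even), read p_1/q_1
i=0: a=20 ⇒ p=20, q=1
i=1: a=5 ⇒ p=101, q=5
fundamental: x₁=101, y₁=5  (since 10201 − 408·25 = 1)

101 5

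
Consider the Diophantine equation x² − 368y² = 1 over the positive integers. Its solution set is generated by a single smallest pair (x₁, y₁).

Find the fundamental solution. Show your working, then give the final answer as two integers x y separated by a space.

1151 60

√368 → a₀=19, period (5,2,5,38); ℓ=4 even so k=3
step 0: (19, 1)  from 19·(1,0) + (0,1)
…
step 2: (211, 11)  from 2·(96,5) + (19,1)
step 3: (1151, 60)  from 5·(211,11) + (96,5)
→ (1151, 60).  Check: 1151²=1324801, 368·60²=1324800, difference 1.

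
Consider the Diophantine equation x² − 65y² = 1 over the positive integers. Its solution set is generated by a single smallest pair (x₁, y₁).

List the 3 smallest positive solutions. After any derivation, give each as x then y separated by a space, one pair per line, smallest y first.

[8; 16] for √65; ℓ=1 ⇒ convergent index 1
a_0=8:  p_0=8·1+0=8,  q_0=8·0+1=1
a_1=16:  p_1=16·8+1=129,  q_1=16·1+0=16
(x₁, y₁) = (129, 16);  129² − 65·16² = 1 ✓
(129+16√65)^2 = 33281 + 4128√65
(129+16√65)^3 = 8586369 + 1065008√65

129 16
33281 4128
8586369 1065008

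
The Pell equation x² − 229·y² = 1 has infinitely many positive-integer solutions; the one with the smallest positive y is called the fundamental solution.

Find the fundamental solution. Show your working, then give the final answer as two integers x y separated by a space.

5848201 386460

√229 = [15; 7,1,1,7,30, …], period ℓ=5 (odd) → k=9
step 0: (15, 1)  from 15·(1,0) + (0,1)
…
step 2: (121, 8)  from 1·(106,7) + (15,1)
…
step 4: (1710, 113)  from 7·(227,15) + (121,8)
step 5: (51527, 3405)  from 30·(1710,113) + (227,15)
step 6: (362399, 23948)  from 7·(51527,3405) + (1710,113)
step 7: (413926, 27353)  from 1·(362399,23948) + (51527,3405)
step 8: (776325, 51301)  from 1·(413926,27353) + (362399,23948)
step 9: (5848201, 386460)  from 7·(776325,51301) + (413926,27353)
fundamental: x₁=5848201, y₁=386460  (since 34201454936401 − 229·149351331600 = 1)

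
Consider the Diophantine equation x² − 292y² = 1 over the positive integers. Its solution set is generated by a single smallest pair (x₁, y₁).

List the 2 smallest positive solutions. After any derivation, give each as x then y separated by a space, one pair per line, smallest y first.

2281249 133500
10408194000001 609093483000

√292 = [17; 11,2,1,3,8,3,1,2,11,34, …], period ℓ=10 (even) → k=9
a_0=17:  p_0=17·1+0=17,  q_0=17·0+1=1
…
a_3=1:  p_3=1·393+188=581,  q_3=1·23+11=34
…
a_8=2:  p_8=2·72812+55143=200767,  q_8=2·4261+3227=11749
a_9=11:  p_9=11·200767+72812=2281249,  q_9=11·11749+4261=133500
fundamental: x₁=2281249, y₁=133500  (since 5204097000001 − 292·17822250000 = 1)
(x_2, y_2) = (2281249·2281249 + 292·133500·133500, 2281249·133500 + 133500·2281249) = (10408194000001, 609093483000)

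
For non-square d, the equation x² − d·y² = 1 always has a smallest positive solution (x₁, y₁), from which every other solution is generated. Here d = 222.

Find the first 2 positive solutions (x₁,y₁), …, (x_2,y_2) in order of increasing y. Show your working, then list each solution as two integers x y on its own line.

149 10
44401 2980

d=222: √d = [14; 1,8,1,28] (ℓ=4, even), read p_3/q_3
step 0: (14, 1)  from 14·(1,0) + (0,1)
step 1: (15, 1)  from 1·(14,1) + (1,0)
step 2: (134, 9)  from 8·(15,1) + (14,1)
step 3: (149, 10)  from 1·(134,9) + (15,1)
fundamental: x₁=149, y₁=10  (since 22201 − 222·100 = 1)
n=2: (149,10)∘(149,10) = (149·149+222·10·10, 149·10+10·149) = (44401,2980)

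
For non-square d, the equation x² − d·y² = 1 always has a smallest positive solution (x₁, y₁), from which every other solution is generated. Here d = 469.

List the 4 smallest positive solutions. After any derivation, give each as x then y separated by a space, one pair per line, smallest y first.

137215 6336
37655912449 1738788480
10333912053241855 477175722560064
2835935484733506355201 130951333540419575040

√469 → a₀=21, period (1,1,1,10,6,10,1,1,1,42); ℓ=10 even so k=9
a_0=21:  p_0=21·1+0=21,  q_0=21·0+1=1
a_1=1:  p_1=1·21+1=22,  q_1=1·1+0=1
…
a_4=10:  p_4=10·65+43=693,  q_4=10·3+2=32
a_5=6:  p_5=6·693+65=4223,  q_5=6·32+3=195
…
a_8=1:  p_8=1·47146+42923=90069,  q_8=1·2177+1982=4159
a_9=1:  p_9=1·90069+47146=137215,  q_9=1·4159+2177=6336
fundamental: x₁=137215, y₁=6336  (since 18827956225 − 469·40144896 = 1)
(x_2, y_2) = (137215·137215 + 469·6336·6336, 137215·6336 + 6336·137215) = (37655912449, 1738788480)
(x_3, y_3) = (137215·37655912449 + 469·6336·1738788480, 137215·1738788480 + 6336·37655912449) = (10333912053241855, 477175722560064)
(x_4, y_4) = (137215·10333912053241855 + 469·6336·477175722560064, 137215·477175722560064 + 6336·10333912053241855) = (2835935484733506355201, 130951333540419575040)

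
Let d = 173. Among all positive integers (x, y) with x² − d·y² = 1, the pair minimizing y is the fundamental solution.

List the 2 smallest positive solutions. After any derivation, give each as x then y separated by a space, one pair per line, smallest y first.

√173 = [13; 6,1,1,6,26, …], period ℓ=5 (odd) → k=9
i=0: a=13 ⇒ p=13, q=1
…
i=5: a=26 ⇒ p=29239, q=2223
…
i=8: a=1 ⇒ p=382343, q=29069
i=9: a=6 ⇒ p=2499849, q=190060
(x₁, y₁) = (2499849, 190060);  2499849² − 173·190060² = 1 ✓
k=2:  x_2 = 2499849·2499849+173·190060·190060 = 12498490045601,  y_2 = 2499849·190060+190060·2499849 = 950242601880

2499849 190060
12498490045601 950242601880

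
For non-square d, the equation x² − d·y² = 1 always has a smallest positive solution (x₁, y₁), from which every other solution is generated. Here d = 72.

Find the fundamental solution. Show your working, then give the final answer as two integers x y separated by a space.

17 2

[8; 2,16] for √72; ℓ=2 ⇒ convergent index 1
i=0: a=8 ⇒ p=8, q=1
i=1: a=2 ⇒ p=17, q=2
fundamental: x₁=17, y₁=2  (since 289 − 72·4 = 1)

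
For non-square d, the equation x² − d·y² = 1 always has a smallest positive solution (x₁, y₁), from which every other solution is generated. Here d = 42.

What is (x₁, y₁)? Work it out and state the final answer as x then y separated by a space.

13 2

[6; 2,12] for √42; ℓ=2 ⇒ convergent index 1
k=0  a_k=6  p_k/q_k = 6/1
k=1  a_k=2  p_k/q_k = 13/2
fundamental: x₁=13, y₁=2  (since 169 − 42·4 = 1)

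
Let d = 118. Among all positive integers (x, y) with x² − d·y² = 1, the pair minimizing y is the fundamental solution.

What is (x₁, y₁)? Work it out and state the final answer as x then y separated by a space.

√118 → a₀=10, period (1,6,3,2,10,2,3,6,1,20); ℓ=10 even so k=9
k=0  a_k=10  p_k/q_k = 10/1
k=1  a_k=1  p_k/q_k = 11/1
…
k=5  a_k=10  p_k/q_k = 5779/532
k=6  a_k=2  p_k/q_k = 12112/1115
k=7  a_k=3  p_k/q_k = 42115/3877
k=8  a_k=6  p_k/q_k = 264802/24377
k=9  a_k=1  p_k/q_k = 306917/28254
→ (306917, 28254).  Check: 306917²=94198044889, 118·28254²=94198044888, difference 1.

306917 28254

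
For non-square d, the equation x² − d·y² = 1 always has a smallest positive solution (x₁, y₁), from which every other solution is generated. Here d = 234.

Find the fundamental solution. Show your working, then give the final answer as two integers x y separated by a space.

5201 340

d=234: √d = [15; 3,2,1,2,1,2,3,30] (ℓ=8, even), read p_7/q_7
k=0  a_k=15  p_k/q_k = 15/1
k=1  a_k=3  p_k/q_k = 46/3
…
k=4  a_k=2  p_k/q_k = 413/27
…
k=6  a_k=2  p_k/q_k = 1545/101
k=7  a_k=3  p_k/q_k = 5201/340
→ (5201, 340).  Check: 5201²=27050401, 234·340²=27050400, difference 1.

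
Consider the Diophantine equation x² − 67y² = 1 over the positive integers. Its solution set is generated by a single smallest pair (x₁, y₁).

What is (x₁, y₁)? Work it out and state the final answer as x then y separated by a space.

d=67: √d = [8; 5,2,1,1,7,1,1,2,5,16] (ℓ=10, even), read p_9/q_9
step 0: (8, 1)  from 8·(1,0) + (0,1)
step 1: (41, 5)  from 5·(8,1) + (1,0)
step 2: (90, 11)  from 2·(41,5) + (8,1)
…
step 6: (1899, 232)  from 1·(1678,205) + (221,27)
step 7: (3577, 437)  from 1·(1899,232) + (1678,205)
step 8: (9053, 1106)  from 2·(3577,437) + (1899,232)
step 9: (48842, 5967)  from 5·(9053,1106) + (3577,437)
fundamental: x₁=48842, y₁=5967  (since 2385540964 − 67·35605089 = 1)

48842 5967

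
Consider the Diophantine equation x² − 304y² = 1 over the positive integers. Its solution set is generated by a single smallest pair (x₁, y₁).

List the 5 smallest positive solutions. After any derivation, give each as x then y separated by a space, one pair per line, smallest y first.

d=304: √d = [17; 2,3,2,1,1,1,1,1,2,3,2,34] (ℓ=12, even), read p_11/q_11
a_0=17:  p_0=17·1+0=17,  q_0=17·0+1=1
a_1=2:  p_1=2·17+1=35,  q_1=2·1+0=2
…
a_4=1:  p_4=1·279+122=401,  q_4=1·16+7=23
…
a_6=1:  p_6=1·680+401=1081,  q_6=1·39+23=62
…
a_8=1:  p_8=1·1761+1081=2842,  q_8=1·101+62=163
a_9=2:  p_9=2·2842+1761=7445,  q_9=2·163+101=427
a_10=3:  p_10=3·7445+2842=25177,  q_10=3·427+163=1444
a_11=2:  p_11=2·25177+7445=57799,  q_11=2·1444+427=3315
(x₁, y₁) = (57799, 3315);  57799² − 304·3315² = 1 ✓
(57799+3315√304)^2 = 6681448801 + 383207370√304
(57799+3315√304)^3 = 772362118440199 + 44298005553945√304
(57799+3315√304)^4 = 89283516160768675201 + 5120760845641726740√304
(57799+3315√304)^5 = 10320995900380175197444999 + 591949712190194322136575√304

57799 3315
6681448801 383207370
772362118440199 44298005553945
89283516160768675201 5120760845641726740
10320995900380175197444999 591949712190194322136575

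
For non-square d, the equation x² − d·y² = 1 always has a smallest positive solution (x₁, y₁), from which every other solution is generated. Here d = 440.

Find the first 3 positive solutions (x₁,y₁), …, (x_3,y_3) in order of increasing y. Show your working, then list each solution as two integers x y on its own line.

21 1
881 42
36981 1763

d=440: √d = [20; 1,40] (ℓ=2, even), read p_1/q_1
a_0=20:  p_0=20·1+0=20,  q_0=20·0+1=1
a_1=1:  p_1=1·20+1=21,  q_1=1·1+0=1
(x₁, y₁) = (21, 1);  21² − 440·1² = 1 ✓
k=2:  x_2 = 21·21+440·1·1 = 881,  y_2 = 21·1+1·21 = 42
k=3:  x_3 = 21·881+440·1·42 = 36981,  y_3 = 21·42+1·881 = 1763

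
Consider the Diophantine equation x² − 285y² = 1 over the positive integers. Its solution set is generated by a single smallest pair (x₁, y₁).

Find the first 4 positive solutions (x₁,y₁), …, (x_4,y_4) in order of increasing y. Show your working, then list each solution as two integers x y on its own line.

2431 144
11819521 700128
57466508671 3404022192
279402153338881 16550355197376

d=285: √d = [16; 1,7,2,7,1,32] (ℓ=6, even), read p_5/q_5
step 0: (16, 1)  from 16·(1,0) + (0,1)
step 1: (17, 1)  from 1·(16,1) + (1,0)
step 2: (135, 8)  from 7·(17,1) + (16,1)
step 3: (287, 17)  from 2·(135,8) + (17,1)
step 4: (2144, 127)  from 7·(287,17) + (135,8)
step 5: (2431, 144)  from 1·(2144,127) + (287,17)
fundamental: x₁=2431, y₁=144  (since 5909761 − 285·20736 = 1)
(x_2, y_2) = (2431·2431 + 285·144·144, 2431·144 + 144·2431) = (11819521, 700128)
(x_3, y_3) = (2431·11819521 + 285·144·700128, 2431·700128 + 144·11819521) = (57466508671, 3404022192)
(x_4, y_4) = (2431·57466508671 + 285·144·3404022192, 2431·3404022192 + 144·57466508671) = (279402153338881, 16550355197376)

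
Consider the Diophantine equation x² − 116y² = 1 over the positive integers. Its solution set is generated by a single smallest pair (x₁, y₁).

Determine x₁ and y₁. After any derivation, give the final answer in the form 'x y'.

√116 = [10; 1,3,2,1,4,1,2,3,1,20, …], period ℓ=10 (even) → k=9
a_0=10:  p_0=10·1+0=10,  q_0=10·0+1=1
a_1=1:  p_1=1·10+1=11,  q_1=1·1+0=1
a_2=3:  p_2=3·11+10=43,  q_2=3·1+1=4
a_3=2:  p_3=2·43+11=97,  q_3=2·4+1=9
a_4=1:  p_4=1·97+43=140,  q_4=1·9+4=13
…
a_8=3:  p_8=3·2251+797=7550,  q_8=3·209+74=701
a_9=1:  p_9=1·7550+2251=9801,  q_9=1·701+209=910
→ (9801, 910).  Check: 9801²=96059601, 116·910²=96059600, difference 1.

9801 910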